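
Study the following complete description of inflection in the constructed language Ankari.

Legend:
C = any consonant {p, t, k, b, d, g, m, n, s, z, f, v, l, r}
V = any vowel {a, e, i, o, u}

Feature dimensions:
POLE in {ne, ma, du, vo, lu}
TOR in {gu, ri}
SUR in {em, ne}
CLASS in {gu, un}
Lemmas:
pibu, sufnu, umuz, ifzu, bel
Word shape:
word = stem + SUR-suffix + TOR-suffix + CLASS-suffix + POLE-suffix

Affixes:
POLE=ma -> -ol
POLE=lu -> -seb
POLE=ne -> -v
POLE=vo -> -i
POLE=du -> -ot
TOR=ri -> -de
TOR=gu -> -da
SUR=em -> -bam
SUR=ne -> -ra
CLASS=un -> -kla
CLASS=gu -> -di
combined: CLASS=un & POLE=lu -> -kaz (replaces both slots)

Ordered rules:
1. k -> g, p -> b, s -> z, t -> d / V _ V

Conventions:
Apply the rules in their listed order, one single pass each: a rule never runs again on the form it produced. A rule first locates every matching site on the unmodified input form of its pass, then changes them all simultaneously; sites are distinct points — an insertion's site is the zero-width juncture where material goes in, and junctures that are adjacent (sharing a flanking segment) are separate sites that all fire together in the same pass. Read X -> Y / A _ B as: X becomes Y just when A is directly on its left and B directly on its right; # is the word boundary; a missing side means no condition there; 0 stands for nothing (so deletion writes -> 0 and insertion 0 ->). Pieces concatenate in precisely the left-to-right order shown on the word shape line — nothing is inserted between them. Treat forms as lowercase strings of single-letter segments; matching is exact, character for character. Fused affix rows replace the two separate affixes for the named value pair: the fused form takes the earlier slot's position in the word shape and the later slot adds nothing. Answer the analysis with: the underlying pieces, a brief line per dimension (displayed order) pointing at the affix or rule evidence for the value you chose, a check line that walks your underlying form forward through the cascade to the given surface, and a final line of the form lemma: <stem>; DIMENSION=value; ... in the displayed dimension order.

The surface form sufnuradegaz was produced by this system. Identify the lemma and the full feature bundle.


underlying: sufnu-ra-de-kaz
POLE=lu - signalled by the combined affix row
TOR=ri - signalled by the affix -de
SUR=ne - signalled by the affix -ra
CLASS=un - signalled by the combined affix row
check: sufnuradekaz -> sufnuradegaz
lemma: sufnu; POLE=lu; TOR=ri; SUR=ne; CLASS=un


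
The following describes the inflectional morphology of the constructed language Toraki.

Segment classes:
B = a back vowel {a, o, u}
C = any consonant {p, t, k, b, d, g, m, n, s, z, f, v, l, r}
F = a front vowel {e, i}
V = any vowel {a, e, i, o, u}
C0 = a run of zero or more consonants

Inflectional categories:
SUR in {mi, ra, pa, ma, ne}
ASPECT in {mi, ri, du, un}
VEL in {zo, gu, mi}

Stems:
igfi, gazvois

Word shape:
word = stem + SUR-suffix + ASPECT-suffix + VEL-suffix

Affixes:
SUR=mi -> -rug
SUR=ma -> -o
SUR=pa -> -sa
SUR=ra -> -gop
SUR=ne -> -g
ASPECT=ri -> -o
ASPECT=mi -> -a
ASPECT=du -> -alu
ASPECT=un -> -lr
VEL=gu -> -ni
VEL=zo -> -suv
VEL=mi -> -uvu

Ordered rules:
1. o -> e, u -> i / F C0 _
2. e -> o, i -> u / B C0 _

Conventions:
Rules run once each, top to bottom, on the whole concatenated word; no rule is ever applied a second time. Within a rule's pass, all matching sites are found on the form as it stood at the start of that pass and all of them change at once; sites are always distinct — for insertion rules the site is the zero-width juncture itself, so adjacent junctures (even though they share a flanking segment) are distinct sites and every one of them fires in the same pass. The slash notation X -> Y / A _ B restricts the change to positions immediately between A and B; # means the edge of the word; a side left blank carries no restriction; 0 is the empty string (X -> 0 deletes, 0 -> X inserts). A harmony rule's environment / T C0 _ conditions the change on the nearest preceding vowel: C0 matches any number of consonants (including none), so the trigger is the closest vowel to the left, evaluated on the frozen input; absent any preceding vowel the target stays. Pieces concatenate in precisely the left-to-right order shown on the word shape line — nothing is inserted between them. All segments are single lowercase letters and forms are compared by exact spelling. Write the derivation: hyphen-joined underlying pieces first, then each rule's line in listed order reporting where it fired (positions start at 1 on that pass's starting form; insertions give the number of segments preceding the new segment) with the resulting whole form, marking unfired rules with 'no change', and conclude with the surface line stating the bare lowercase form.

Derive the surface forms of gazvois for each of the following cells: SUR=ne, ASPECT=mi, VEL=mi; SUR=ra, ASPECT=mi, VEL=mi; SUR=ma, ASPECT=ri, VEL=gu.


cell SUR=ne, ASPECT=mi, VEL=mi:
underlying: gazvois-g-a-uvu
1. o -> e, u -> i / F C0 _: no change
2. e -> o, i -> u / B C0 _: fires at position(s) 6: gazvousgauvu
surface: gazvousgauvu

cell SUR=ra, ASPECT=mi, VEL=mi:
underlying: gazvois-gop-a-uvu
1. o -> e, u -> i / F C0 _: fires at position(s) 9: gazvoisgepauvu
2. e -> o, i -> u / B C0 _: fires at position(s) 6: gazvousgepauvu
surface: gazvousgepauvu

cell SUR=ma, ASPECT=ri, VEL=gu:
underlying: gazvois-o-o-ni
1. o -> e, u -> i / F C0 _: fires at position(s) 8: gazvoiseoni
2. e -> o, i -> u / B C0 _: fires at position(s) 6, 11: gazvouseonu
surface: gazvouseonu


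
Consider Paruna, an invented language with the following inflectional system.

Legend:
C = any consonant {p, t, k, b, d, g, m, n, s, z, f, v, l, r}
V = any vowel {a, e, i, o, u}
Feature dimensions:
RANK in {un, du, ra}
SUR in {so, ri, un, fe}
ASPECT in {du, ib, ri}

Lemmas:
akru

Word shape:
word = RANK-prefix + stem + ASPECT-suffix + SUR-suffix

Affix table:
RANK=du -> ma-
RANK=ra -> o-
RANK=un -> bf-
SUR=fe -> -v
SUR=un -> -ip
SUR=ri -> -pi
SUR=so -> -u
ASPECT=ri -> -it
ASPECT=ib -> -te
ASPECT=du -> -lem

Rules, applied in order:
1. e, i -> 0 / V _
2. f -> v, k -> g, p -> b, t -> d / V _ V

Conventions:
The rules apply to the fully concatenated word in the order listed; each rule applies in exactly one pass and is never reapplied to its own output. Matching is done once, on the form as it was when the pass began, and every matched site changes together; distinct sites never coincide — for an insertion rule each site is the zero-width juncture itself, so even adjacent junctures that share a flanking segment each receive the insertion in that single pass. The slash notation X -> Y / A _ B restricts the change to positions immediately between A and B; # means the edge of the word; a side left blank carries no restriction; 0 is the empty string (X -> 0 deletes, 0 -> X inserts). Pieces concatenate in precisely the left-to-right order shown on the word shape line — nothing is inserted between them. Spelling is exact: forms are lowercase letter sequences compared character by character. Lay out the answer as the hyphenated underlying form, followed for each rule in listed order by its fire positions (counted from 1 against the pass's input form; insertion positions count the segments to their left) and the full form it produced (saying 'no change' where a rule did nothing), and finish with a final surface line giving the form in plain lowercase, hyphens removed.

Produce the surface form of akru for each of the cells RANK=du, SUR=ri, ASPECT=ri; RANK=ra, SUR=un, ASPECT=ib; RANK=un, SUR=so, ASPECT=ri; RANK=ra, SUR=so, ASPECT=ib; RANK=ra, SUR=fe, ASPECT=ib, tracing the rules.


cell RANK=du, SUR=ri, ASPECT=ri:
underlying: ma-akru-it-pi
1. e, i -> 0 / V _: fires at position(s) 7: maakrutpi
2. f -> v, k -> g, p -> b, t -> d / V _ V: no change
surface: maakrutpi

cell RANK=ra, SUR=un, ASPECT=ib:
underlying: o-akru-te-ip
1. e, i -> 0 / V _: fires at position(s) 8: oakrutep
2. f -> v, k -> g, p -> b, t -> d / V _ V: fires at position(s) 6: oakrudep
surface: oakrudep

cell RANK=un, SUR=so, ASPECT=ri:
underlying: bf-akru-it-u
1. e, i -> 0 / V _: fires at position(s) 7: bfakrutu
2. f -> v, k -> g, p -> b, t -> d / V _ V: fires at position(s) 7: bfakrudu
surface: bfakrudu

cell RANK=ra, SUR=so, ASPECT=ib:
underlying: o-akru-te-u
1. e, i -> 0 / V _: no change
2. f -> v, k -> g, p -> b, t -> d / V _ V: fires at position(s) 6: oakrudeu
surface: oakrudeu

cell RANK=ra, SUR=fe, ASPECT=ib:
underlying: o-akru-te-v
1. e, i -> 0 / V _: no change
2. f -> v, k -> g, p -> b, t -> d / V _ V: fires at position(s) 6: oakrudev
surface: oakrudev


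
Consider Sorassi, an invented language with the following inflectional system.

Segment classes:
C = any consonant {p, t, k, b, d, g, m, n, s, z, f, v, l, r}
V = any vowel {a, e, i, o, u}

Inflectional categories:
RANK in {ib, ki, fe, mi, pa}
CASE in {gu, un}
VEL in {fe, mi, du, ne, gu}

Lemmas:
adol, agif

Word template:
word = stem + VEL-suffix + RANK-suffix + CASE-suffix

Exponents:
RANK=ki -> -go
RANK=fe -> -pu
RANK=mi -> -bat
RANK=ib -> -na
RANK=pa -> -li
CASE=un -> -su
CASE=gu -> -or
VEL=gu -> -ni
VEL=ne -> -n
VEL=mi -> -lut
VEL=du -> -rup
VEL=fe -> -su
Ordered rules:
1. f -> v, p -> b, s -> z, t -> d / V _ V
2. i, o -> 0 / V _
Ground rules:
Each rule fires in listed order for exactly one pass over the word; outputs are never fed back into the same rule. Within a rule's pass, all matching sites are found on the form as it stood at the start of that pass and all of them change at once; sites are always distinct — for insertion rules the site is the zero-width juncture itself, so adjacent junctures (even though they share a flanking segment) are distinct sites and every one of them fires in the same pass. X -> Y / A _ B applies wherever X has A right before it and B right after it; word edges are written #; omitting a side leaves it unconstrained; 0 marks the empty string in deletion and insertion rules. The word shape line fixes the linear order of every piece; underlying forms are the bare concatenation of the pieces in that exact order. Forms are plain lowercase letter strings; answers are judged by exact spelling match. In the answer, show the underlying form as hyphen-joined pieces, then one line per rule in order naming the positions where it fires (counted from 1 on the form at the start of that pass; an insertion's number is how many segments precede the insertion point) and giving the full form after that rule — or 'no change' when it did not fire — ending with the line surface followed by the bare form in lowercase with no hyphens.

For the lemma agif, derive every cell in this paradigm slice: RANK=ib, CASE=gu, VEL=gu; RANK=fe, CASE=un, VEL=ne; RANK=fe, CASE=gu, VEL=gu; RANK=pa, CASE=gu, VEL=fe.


cell RANK=ib, CASE=gu, VEL=gu:
underlying: agif-ni-na-or
1. f -> v, p -> b, s -> z, t -> d / V _ V: no change
2. i, o -> 0 / V _: fires at position(s) 9: agifninar
surface: agifninar

cell RANK=fe, CASE=un, VEL=ne:
underlying: agif-n-pu-su
1. f -> v, p -> b, s -> z, t -> d / V _ V: fires at position(s) 8: agifnpuzu
2. i, o -> 0 / V _: no change
surface: agifnpuzu

cell RANK=fe, CASE=gu, VEL=gu:
underlying: agif-ni-pu-or
1. f -> v, p -> b, s -> z, t -> d / V _ V: fires at position(s) 7: agifnibuor
2. i, o -> 0 / V _: fires at position(s) 9: agifnibur
surface: agifnibur

cell RANK=pa, CASE=gu, VEL=fe:
underlying: agif-su-li-or
1. f -> v, p -> b, s -> z, t -> d / V _ V: no change
2. i, o -> 0 / V _: fires at position(s) 9: agifsulir
surface: agifsulir


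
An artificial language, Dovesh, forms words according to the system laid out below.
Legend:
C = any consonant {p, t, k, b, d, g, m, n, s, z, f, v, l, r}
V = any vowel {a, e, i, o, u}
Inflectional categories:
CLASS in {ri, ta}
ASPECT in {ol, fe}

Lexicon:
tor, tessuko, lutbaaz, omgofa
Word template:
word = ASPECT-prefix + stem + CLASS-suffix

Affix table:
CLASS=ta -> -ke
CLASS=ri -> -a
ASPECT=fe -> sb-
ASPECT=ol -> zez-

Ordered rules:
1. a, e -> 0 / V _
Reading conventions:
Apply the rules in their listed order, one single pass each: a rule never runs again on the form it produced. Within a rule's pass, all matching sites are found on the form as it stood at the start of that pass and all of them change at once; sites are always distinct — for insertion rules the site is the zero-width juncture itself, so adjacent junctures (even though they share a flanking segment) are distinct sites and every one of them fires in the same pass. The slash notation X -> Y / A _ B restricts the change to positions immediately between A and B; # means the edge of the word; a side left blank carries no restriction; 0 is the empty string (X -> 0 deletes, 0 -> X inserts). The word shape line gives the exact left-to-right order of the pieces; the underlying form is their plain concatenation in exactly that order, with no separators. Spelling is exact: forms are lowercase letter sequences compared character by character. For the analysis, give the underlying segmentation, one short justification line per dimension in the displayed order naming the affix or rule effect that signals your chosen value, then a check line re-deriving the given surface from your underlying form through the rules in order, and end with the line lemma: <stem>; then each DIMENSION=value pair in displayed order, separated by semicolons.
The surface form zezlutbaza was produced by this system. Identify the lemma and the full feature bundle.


underlying: zez-lutbaaz-a
CLASS=ri - signalled by the affix -a
ASPECT=ol - signalled by the affix zez-
check: zezlutbaaza -> zezlutbaza
lemma: lutbaaz; CLASS=ri; ASPECT=ol


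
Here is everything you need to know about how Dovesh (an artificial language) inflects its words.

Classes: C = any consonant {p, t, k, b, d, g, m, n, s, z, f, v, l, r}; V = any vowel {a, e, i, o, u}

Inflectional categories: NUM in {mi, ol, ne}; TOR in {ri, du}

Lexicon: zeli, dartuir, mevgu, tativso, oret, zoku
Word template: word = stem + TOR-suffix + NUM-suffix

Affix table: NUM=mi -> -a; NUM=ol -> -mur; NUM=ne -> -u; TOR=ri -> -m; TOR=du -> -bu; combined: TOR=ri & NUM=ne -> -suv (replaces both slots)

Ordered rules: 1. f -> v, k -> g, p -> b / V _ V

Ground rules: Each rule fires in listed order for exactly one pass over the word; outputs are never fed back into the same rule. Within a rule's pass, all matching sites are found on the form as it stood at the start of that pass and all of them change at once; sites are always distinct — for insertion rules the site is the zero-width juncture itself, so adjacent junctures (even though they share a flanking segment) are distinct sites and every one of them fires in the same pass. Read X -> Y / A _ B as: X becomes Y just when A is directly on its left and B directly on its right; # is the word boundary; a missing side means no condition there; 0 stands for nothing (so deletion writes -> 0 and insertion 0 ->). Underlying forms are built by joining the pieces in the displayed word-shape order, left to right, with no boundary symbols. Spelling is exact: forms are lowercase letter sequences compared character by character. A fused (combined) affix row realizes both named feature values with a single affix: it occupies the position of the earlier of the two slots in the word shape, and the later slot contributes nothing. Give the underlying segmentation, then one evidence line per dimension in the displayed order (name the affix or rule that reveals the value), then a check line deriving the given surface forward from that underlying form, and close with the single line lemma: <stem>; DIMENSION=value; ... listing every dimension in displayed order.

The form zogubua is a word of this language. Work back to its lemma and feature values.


underlying: zoku-bu-a
NUM=mi - signalled by the affix -a
TOR=du - signalled by the affix -bu
check: zokubua -> zogubua
lemma: zoku; NUM=mi; TOR=du


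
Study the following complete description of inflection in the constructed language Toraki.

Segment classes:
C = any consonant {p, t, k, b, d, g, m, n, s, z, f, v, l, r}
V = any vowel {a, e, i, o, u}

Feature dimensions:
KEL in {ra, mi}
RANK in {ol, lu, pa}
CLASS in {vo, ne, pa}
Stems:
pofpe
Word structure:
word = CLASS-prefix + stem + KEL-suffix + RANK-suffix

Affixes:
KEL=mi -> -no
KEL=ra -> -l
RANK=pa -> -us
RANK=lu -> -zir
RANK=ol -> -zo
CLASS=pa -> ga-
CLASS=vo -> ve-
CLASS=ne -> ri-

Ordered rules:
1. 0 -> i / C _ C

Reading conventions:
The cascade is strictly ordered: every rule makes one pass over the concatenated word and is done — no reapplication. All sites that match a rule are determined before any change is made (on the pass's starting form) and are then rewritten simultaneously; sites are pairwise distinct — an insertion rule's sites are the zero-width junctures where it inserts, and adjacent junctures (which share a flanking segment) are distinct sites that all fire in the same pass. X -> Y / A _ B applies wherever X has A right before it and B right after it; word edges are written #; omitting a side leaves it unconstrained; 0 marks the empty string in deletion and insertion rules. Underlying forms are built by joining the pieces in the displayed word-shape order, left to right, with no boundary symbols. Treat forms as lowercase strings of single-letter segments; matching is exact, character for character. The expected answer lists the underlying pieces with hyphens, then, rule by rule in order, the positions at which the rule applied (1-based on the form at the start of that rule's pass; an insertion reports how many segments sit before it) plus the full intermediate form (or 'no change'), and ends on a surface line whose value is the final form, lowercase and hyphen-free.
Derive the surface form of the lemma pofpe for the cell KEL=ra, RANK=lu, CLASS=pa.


underlying: ga-pofpe-l-zir
1. 0 -> i / C _ C: inserts after position(s) 5, 8: gapofipelizir
surface: gapofipelizir


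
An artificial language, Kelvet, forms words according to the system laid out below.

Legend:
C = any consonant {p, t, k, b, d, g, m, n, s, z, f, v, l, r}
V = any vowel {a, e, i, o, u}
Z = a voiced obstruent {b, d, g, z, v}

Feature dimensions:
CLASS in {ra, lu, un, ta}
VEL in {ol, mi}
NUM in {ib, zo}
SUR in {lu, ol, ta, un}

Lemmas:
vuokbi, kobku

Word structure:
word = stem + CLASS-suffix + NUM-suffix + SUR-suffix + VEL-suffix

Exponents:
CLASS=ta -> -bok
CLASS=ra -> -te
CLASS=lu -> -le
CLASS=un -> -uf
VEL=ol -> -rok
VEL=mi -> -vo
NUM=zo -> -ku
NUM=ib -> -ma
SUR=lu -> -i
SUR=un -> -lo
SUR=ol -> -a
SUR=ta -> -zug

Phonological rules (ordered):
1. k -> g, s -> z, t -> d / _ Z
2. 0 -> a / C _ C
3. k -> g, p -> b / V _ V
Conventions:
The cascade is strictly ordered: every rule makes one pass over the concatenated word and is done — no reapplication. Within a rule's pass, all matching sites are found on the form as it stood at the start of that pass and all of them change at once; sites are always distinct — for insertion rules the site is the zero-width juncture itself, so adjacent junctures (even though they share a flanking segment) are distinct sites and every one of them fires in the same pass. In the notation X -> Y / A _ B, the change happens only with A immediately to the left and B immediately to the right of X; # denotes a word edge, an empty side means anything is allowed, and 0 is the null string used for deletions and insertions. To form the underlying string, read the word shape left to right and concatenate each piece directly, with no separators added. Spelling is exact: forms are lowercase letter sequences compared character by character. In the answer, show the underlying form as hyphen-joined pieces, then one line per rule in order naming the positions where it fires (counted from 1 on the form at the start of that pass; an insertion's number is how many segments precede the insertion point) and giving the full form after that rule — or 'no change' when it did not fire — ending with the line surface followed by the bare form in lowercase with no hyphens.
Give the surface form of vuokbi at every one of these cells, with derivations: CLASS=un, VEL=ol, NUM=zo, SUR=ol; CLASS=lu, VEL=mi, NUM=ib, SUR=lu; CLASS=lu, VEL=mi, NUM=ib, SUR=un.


cell CLASS=un, VEL=ol, NUM=zo, SUR=ol:
underlying: vuokbi-uf-ku-a-rok
1. k -> g, s -> z, t -> d / _ Z: fires at position(s) 4: vuogbiufkuarok
2. 0 -> a / C _ C: inserts after position(s) 4, 8: vuogabiufakuarok
3. k -> g, p -> b / V _ V: fires at position(s) 11: vuogabiufaguarok
surface: vuogabiufaguarok

cell CLASS=lu, VEL=mi, NUM=ib, SUR=lu:
underlying: vuokbi-le-ma-i-vo
1. k -> g, s -> z, t -> d / _ Z: fires at position(s) 4: vuogbilemaivo
2. 0 -> a / C _ C: inserts after position(s) 4: vuogabilemaivo
3. k -> g, p -> b / V _ V: no change
surface: vuogabilemaivo

cell CLASS=lu, VEL=mi, NUM=ib, SUR=un:
underlying: vuokbi-le-ma-lo-vo
1. k -> g, s -> z, t -> d / _ Z: fires at position(s) 4: vuogbilemalovo
2. 0 -> a / C _ C: inserts after position(s) 4: vuogabilemalovo
3. k -> g, p -> b / V _ V: no change
surface: vuogabilemalovo


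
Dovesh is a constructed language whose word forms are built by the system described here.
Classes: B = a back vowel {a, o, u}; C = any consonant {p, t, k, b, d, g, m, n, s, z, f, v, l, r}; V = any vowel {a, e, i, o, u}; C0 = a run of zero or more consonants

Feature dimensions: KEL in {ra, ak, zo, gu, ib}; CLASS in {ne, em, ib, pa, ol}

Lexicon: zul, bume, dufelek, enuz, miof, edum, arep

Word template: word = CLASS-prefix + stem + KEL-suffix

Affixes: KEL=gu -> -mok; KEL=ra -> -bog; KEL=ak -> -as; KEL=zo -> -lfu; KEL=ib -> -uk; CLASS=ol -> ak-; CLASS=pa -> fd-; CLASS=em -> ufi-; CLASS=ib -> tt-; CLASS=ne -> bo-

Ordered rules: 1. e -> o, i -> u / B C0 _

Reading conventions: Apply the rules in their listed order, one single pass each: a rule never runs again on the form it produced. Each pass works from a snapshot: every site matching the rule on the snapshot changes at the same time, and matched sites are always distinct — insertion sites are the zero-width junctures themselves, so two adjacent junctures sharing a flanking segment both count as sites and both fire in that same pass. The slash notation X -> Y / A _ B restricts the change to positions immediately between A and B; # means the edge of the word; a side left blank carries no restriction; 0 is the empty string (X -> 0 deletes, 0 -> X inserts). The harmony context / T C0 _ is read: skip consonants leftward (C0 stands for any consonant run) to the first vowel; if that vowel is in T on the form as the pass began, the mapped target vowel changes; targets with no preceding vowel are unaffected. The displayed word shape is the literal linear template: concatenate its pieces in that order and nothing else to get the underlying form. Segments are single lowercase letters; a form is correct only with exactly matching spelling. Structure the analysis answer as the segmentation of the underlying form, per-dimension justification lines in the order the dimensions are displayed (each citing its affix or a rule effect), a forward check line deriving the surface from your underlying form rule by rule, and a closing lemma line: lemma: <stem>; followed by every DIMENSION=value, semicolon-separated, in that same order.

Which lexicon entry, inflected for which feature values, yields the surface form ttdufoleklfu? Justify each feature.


underlying: tt-dufelek-lfu
KEL=zo - signalled by the affix -lfu
CLASS=ib - signalled by the affix tt-
check: ttdufeleklfu -> ttdufoleklfu
lemma: dufelek; KEL=zo; CLASS=ib


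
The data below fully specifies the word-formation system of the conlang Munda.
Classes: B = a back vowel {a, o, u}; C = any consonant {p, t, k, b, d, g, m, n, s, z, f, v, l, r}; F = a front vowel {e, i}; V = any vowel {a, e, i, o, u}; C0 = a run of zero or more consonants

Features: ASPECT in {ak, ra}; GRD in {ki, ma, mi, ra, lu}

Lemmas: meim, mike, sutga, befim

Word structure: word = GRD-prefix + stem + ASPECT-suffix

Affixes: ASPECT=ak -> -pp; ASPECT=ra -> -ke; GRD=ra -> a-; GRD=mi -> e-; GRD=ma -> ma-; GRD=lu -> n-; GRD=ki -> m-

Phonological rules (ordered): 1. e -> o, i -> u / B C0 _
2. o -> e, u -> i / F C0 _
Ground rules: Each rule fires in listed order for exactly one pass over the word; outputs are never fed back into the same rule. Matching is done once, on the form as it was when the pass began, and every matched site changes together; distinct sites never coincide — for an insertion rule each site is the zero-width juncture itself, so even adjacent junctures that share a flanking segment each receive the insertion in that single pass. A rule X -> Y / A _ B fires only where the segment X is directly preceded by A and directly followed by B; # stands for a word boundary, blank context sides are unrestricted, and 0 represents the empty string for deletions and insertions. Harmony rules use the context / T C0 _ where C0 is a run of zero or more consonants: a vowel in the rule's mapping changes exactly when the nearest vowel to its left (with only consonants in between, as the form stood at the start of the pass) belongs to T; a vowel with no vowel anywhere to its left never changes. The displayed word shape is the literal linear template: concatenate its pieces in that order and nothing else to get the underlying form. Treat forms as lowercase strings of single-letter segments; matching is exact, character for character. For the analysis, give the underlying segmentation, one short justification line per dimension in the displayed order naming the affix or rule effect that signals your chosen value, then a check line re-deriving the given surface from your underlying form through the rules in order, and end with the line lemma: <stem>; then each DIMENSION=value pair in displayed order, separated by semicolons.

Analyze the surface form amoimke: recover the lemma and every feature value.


underlying: a-meim-ke
ASPECT=ra - signalled by the affix -ke
GRD=ra - signalled by the affix a-
check: ameimke -> amoimke -> amoimke
lemma: meim; ASPECT=ra; GRD=ra


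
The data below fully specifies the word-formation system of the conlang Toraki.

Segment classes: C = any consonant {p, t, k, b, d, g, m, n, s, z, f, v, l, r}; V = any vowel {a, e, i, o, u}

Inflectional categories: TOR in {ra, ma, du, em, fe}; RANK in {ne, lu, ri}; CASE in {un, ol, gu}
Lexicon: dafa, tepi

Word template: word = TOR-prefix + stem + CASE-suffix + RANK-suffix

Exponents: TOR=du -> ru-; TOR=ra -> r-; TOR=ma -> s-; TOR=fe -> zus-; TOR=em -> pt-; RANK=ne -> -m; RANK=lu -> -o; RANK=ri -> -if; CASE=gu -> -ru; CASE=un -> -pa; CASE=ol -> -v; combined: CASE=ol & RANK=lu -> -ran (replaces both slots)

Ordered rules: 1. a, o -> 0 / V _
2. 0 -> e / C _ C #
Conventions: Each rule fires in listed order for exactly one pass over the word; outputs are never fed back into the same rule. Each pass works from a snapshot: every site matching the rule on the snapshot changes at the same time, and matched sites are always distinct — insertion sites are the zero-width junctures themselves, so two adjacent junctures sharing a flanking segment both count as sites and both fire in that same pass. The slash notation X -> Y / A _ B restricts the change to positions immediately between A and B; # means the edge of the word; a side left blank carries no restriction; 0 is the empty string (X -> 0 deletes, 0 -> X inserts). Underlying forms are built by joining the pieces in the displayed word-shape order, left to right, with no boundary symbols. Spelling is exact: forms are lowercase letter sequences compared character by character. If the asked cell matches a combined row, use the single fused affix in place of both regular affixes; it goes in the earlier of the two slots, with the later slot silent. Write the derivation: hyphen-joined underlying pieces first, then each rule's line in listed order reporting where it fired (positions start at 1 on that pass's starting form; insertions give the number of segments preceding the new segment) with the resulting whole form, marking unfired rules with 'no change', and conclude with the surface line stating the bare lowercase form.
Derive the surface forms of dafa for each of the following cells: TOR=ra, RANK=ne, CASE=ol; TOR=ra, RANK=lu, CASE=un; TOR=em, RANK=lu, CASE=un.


cell TOR=ra, RANK=ne, CASE=ol:
underlying: r-dafa-v-m
1. a, o -> 0 / V _: no change
2. 0 -> e / C _ C #: inserts after position(s) 6: rdafavem
surface: rdafavem

cell TOR=ra, RANK=lu, CASE=un:
underlying: r-dafa-pa-o
1. a, o -> 0 / V _: fires at position(s) 8: rdafapa
2. 0 -> e / C _ C #: no change
surface: rdafapa

cell TOR=em, RANK=lu, CASE=un:
underlying: pt-dafa-pa-o
1. a, o -> 0 / V _: fires at position(s) 9: ptdafapa
2. 0 -> e / C _ C #: no change
surface: ptdafapa


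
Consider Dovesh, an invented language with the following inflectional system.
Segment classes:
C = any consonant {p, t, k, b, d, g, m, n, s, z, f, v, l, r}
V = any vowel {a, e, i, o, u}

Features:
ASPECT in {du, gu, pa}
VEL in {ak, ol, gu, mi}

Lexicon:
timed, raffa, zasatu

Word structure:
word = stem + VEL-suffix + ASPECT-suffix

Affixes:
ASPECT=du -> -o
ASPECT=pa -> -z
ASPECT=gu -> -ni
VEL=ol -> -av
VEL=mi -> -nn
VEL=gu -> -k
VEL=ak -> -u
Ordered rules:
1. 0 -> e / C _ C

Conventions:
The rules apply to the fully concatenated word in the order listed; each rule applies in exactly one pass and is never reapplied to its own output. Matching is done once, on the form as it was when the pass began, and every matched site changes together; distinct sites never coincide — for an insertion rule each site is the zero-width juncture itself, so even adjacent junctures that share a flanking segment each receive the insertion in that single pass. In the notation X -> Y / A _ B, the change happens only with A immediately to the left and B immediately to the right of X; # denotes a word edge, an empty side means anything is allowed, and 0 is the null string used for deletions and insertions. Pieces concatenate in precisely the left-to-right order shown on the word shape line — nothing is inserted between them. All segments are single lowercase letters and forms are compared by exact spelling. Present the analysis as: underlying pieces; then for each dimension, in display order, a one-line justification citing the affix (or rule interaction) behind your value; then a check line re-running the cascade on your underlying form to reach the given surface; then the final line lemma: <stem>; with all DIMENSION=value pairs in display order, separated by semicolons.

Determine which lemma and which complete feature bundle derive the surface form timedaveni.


underlying: timed-av-ni
ASPECT=gu - signalled by the affix -ni
VEL=ol - signalled by the affix -av
check: timedavni -> timedaveni
lemma: timed; ASPECT=gu; VEL=ol


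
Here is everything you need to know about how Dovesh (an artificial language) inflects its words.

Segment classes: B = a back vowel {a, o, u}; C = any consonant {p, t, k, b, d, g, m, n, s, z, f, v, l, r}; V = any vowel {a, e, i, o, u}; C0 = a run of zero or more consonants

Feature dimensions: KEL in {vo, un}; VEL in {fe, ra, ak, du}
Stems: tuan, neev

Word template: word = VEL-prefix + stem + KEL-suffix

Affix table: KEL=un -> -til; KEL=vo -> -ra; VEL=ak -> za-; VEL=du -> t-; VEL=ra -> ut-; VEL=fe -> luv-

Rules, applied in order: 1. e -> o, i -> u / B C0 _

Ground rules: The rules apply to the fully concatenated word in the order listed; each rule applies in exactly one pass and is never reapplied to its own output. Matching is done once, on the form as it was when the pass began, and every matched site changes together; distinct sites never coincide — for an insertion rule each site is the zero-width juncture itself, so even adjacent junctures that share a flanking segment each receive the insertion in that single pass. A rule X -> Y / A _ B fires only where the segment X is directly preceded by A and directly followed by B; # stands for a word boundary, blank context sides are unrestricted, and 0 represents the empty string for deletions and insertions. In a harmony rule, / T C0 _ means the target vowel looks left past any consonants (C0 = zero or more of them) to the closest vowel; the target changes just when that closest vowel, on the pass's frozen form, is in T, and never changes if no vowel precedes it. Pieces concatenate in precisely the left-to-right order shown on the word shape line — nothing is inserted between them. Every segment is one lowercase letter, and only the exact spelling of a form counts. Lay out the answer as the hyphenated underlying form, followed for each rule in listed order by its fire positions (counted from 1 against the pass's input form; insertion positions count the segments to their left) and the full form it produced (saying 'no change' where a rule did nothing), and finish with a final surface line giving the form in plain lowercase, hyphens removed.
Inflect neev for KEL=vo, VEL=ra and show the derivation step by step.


underlying: ut-neev-ra
1. e -> o, i -> u / B C0 _: fires at position(s) 4: utnoevra
surface: utnoevra


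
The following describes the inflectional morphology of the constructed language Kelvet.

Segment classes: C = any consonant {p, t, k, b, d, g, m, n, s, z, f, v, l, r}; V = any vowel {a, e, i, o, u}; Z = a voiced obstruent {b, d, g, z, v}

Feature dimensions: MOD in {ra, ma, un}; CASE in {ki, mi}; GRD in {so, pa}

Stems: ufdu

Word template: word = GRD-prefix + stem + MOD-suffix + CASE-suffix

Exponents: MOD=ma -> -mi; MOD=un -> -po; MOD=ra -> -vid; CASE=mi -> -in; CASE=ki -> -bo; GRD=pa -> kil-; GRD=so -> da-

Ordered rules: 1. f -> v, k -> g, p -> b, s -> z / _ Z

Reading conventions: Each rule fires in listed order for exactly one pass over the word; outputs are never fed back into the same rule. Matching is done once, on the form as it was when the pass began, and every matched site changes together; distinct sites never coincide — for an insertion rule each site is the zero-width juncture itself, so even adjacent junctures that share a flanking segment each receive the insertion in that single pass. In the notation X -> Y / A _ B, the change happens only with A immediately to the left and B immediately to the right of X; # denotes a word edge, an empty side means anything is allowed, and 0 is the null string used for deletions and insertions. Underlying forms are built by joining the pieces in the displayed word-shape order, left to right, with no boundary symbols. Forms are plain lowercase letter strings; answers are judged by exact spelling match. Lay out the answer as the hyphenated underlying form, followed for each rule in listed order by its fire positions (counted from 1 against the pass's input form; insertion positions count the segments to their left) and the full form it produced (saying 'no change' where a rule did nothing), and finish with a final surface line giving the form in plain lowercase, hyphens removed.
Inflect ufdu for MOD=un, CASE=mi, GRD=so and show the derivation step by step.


underlying: da-ufdu-po-in
1. f -> v, k -> g, p -> b, s -> z / _ Z: fires at position(s) 4: dauvdupoin
surface: dauvdupoin


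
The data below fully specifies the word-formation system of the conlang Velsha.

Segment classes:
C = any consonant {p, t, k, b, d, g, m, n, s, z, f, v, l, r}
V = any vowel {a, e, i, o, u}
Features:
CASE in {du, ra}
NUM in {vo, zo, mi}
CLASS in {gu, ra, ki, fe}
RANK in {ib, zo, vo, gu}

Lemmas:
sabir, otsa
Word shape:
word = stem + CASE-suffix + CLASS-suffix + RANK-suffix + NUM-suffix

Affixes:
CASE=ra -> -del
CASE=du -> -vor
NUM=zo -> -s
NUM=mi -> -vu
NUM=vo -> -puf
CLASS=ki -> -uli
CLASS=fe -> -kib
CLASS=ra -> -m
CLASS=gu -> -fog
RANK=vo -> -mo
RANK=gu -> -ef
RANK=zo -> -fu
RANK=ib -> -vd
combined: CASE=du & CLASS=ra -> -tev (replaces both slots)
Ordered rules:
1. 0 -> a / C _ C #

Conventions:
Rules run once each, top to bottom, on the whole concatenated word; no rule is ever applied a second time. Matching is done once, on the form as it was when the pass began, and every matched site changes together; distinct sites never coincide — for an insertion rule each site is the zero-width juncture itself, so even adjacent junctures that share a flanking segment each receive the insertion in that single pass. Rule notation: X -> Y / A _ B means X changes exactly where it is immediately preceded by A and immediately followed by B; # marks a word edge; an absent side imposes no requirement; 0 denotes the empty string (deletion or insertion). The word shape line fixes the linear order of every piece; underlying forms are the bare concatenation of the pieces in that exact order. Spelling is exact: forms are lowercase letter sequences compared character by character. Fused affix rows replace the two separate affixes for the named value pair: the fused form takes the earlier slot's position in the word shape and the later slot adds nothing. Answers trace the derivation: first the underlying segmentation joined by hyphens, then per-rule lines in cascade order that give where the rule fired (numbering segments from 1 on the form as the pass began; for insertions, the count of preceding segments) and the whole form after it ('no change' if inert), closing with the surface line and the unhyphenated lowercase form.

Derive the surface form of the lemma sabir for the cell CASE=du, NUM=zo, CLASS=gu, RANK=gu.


underlying: sabir-vor-fog-ef-s
1. 0 -> a / C _ C #: inserts after position(s) 13: sabirvorfogefas
surface: sabirvorfogefas


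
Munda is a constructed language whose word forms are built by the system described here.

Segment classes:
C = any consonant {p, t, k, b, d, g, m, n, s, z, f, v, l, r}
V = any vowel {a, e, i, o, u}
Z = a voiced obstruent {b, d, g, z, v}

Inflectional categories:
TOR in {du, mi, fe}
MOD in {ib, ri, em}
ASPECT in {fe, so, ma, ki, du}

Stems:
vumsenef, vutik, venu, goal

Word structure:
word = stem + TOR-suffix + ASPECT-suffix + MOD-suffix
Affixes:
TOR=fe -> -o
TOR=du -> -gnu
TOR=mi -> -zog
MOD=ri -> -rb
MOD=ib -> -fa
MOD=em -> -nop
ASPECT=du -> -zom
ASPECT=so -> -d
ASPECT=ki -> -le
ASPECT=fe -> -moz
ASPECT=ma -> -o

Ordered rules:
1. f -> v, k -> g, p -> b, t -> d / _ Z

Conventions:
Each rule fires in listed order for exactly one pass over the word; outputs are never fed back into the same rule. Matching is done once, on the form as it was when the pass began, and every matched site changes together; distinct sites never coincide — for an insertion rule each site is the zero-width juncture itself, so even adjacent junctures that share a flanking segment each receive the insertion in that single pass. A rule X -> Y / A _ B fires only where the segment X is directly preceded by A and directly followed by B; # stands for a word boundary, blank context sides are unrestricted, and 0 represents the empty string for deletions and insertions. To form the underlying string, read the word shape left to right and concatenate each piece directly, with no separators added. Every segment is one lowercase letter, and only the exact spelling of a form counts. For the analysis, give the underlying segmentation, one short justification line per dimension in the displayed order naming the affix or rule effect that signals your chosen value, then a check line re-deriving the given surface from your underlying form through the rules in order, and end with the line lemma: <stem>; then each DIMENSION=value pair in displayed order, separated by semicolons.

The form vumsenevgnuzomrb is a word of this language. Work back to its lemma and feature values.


underlying: vumsenef-gnu-zom-rb
TOR=du - signalled by the affix -gnu
MOD=ri - signalled by the affix -rb
ASPECT=du - signalled by the affix -zom
check: vumsenefgnuzomrb -> vumsenevgnuzomrb
lemma: vumsenef; TOR=du; MOD=ri; ASPECT=du


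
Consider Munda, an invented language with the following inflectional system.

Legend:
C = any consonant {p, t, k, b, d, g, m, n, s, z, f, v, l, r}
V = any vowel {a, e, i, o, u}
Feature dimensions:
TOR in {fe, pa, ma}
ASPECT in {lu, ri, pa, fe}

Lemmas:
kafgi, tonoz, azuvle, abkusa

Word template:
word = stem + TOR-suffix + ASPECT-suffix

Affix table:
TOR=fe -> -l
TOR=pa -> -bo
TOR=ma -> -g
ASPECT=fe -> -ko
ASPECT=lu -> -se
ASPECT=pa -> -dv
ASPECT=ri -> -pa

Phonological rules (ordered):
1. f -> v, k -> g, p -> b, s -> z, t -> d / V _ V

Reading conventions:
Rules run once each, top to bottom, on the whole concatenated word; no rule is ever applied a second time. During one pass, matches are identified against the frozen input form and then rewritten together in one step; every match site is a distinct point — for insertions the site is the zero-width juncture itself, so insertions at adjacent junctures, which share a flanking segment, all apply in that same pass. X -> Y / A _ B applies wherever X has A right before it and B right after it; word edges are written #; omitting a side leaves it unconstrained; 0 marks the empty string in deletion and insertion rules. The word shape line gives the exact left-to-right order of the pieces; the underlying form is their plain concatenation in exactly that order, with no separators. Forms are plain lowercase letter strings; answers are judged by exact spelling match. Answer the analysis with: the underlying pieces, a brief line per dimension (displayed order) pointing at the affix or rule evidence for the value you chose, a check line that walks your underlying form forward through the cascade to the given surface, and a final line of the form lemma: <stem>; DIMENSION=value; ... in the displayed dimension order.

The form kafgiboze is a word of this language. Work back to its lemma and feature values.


underlying: kafgi-bo-se
TOR=pa - signalled by the affix -bo
ASPECT=lu - signalled by the affix -se
check: kafgibose -> kafgiboze
lemma: kafgi; TOR=pa; ASPECT=lu
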